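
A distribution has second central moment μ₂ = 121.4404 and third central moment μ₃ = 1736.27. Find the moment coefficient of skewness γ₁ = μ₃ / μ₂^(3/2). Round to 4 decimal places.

1.2974

σ = √μ₂ = √121.4404 = 11.02000
σ³ = μ₂^(3/2) = 1338.27321
γ₁ = μ₃/σ³ = 1736.27 / 1338.27321 ≈ 1.2974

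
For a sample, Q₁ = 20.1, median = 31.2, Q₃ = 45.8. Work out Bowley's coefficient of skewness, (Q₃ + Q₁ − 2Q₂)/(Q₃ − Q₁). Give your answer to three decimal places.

numerator: Q₃ + Q₁ − 2Q₂ = 45.8 + 20.1 − 2×31.2 = 3.5000
denominator: Q₃ − Q₁ = 45.8 − 20.1 = 25.7000
Bowley skewness = 3.5000 / 25.7000 ≈ 0.136

0.136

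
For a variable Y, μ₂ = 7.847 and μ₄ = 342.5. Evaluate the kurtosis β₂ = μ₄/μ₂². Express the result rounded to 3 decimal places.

μ₂² = 7.847² = 61.57541
μ₄/μ₂² = 342.5 / 61.57541 = 5.56229
β₂ ≈ 5.562

5.562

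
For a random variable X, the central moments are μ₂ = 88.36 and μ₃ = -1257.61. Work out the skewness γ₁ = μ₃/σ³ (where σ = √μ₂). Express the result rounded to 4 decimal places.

σ = √μ₂ = √88.36 = 9.40000
σ³ = μ₂^(3/2) = 830.58400
γ₁ = μ₃/σ³ = -1257.61 / 830.58400 ≈ -1.5141

-1.5141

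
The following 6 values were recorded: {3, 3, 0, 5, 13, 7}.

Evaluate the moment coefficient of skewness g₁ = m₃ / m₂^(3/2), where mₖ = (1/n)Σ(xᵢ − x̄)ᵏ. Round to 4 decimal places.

x̄ = (3 + 3 + 0 + 5 + 13 + 7) / 6 = 5.1667
deviations (xᵢ − x̄): -2.1667, -2.1667, -5.1667, -0.1667, 7.8333, 1.8333
Σ(xᵢ − x̄)² = 100.8333 ⇒ m₂ = 100.8333/6 = 16.80556
Σ(xᵢ − x̄)³ = 328.5556 ⇒ m₃ = 328.5556/6 = 54.75926
m₂^(3/2) = 16.80556^(1.5) = 68.89367
g₁ = m₃ / m₂^(3/2) = 54.75926 / 68.89367 ≈ 0.7948

0.7948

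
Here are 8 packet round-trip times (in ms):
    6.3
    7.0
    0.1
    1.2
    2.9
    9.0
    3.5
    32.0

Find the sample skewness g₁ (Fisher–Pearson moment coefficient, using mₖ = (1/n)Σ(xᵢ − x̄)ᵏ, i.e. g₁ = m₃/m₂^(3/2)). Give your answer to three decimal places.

x̄ = (6.3 + 7.0 + 0.1 + 1.2 + 2.9 + 9.0 + 3.5 + 32.0) / 8 = 7.7500
deviations (xᵢ − x̄): -1.4500, -0.7500, -7.6500, -6.5500, -4.8500, 1.2500, -4.2500, 24.2500
Σ(xᵢ − x̄)² = 735.3000 ⇒ m₂ = 735.3000/8 = 91.91250
Σ(xᵢ − x̄)³ = 13339.4400 ⇒ m₃ = 13339.4400/8 = 1667.43000
m₂^(3/2) = 91.91250^(1.5) = 881.17439
g₁ = m₃ / m₂^(3/2) = 1667.43000 / 881.17439 ≈ 1.892

1.892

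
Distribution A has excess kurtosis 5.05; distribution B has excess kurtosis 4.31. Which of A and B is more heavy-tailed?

Higher excess kurtosis ⇒ heavier tails relative to the normal distribution.
5.05 vs 4.31: the larger is 5.05, so A has heavier tails.

A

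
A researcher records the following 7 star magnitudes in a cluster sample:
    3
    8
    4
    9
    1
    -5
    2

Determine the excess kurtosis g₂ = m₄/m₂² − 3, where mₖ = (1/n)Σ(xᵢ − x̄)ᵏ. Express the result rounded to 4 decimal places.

-0.4846

x̄ = 3.1429
Σ(xᵢ − x̄)² = 130.8571 ⇒ m₂ = 18.69388
Σ(xᵢ − x̄)⁴ = 6153.3178 ⇒ m₄ = 879.04540
m₂² = 349.46106
g₂ = m₄/m₂² − 3 = 2.51543 − 3 ≈ -0.4846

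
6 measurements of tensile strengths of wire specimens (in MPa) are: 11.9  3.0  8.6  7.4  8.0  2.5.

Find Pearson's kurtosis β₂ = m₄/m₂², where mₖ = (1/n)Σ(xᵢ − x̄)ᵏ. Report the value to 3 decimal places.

x̄ = 6.9000
Σ(xᵢ − x̄)² = 63.9200 ⇒ m₂ = 10.65333
Σ(xᵢ − x̄)⁴ = 1241.0324 ⇒ m₄ = 206.83873
m₂² = 113.49351
β₂ = m₄/m₂² = 206.83873 / 113.49351 ≈ 1.822

1.822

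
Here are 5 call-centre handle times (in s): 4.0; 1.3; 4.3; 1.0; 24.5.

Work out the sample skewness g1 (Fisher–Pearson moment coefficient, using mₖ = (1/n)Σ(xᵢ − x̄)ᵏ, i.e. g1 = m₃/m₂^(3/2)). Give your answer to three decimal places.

x̄ = (4.0 + 1.3 + 4.3 + 1.0 + 24.5) / 5 = 7.0200
deviations (xᵢ − x̄): -3.0200, -5.7200, -2.7200, -6.0200, 17.4800
Σ(xᵢ − x̄)² = 391.0280 ⇒ m₂ = 391.0280/5 = 78.20560
Σ(xᵢ − x̄)³ = 4888.0373 ⇒ m₃ = 4888.0373/5 = 977.60746
m₂^(3/2) = 78.20560^(1.5) = 691.60286
g1 = m₃ / m₂^(3/2) = 977.60746 / 691.60286 ≈ 1.414

1.414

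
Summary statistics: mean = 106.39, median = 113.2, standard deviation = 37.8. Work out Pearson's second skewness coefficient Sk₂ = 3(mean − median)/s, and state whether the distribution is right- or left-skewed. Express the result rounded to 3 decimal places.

Sk₂ = 3(106.39 − 113.2) / 37.8 = 3 × -6.8100 / 37.8
    = -20.4300 / 37.8 ≈ -0.540
Sk₂ < 0 ⇒ mean < median ⇒ left-skewed (negative skew).

-0.540, left-skewed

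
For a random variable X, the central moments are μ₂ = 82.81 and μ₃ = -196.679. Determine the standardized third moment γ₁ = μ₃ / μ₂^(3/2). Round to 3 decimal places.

-0.261

σ = √μ₂ = √82.81 = 9.10000
σ³ = μ₂^(3/2) = 753.57100
γ₁ = μ₃/σ³ = -196.679 / 753.57100 ≈ -0.261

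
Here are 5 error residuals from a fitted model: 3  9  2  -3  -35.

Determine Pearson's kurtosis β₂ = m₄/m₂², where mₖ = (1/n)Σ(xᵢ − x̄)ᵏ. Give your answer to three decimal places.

x̄ = -4.8000
Σ(xᵢ − x̄)² = 1212.8000 ⇒ m₂ = 242.56000
Σ(xᵢ − x̄)⁴ = 873934.4960 ⇒ m₄ = 174786.89920
m₂² = 58835.35360
β₂ = m₄/m₂² = 174786.89920 / 58835.35360 ≈ 2.971

2.971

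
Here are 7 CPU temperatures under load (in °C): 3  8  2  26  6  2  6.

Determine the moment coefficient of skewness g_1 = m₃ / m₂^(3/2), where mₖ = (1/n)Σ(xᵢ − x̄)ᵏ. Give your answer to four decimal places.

1.7376

x̄ = (3 + 8 + 2 + 26 + 6 + 2 + 6) / 7 = 7.5714
deviations (xᵢ − x̄): -4.5714, 0.4286, -5.5714, 18.4286, -1.5714, -5.5714, -1.5714
Σ(xᵢ − x̄)² = 427.7143 ⇒ m₂ = 427.7143/7 = 61.10204
Σ(xᵢ − x̄)³ = 5809.4694 ⇒ m₃ = 5809.4694/7 = 829.92420
m₂^(3/2) = 61.10204^(1.5) = 477.62118
g_1 = m₃ / m₂^(3/2) = 829.92420 / 477.62118 ≈ 1.7376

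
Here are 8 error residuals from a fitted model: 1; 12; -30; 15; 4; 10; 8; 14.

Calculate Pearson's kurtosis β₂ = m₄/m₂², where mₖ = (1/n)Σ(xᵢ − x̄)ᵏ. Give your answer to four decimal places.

4.9802

x̄ = 4.2500
Σ(xᵢ − x̄)² = 1501.5000 ⇒ m₂ = 187.68750
Σ(xᵢ − x̄)⁴ = 1403477.1563 ⇒ m₄ = 175434.64453
m₂² = 35226.59766
β₂ = m₄/m₂² = 175434.64453 / 35226.59766 ≈ 4.9802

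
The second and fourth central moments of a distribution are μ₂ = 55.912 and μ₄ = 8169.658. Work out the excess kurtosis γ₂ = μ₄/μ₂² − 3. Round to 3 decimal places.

-0.387

μ₂² = 55.912² = 3126.15174
μ₄/μ₂² = 8169.658 / 3126.15174 = 2.61333
γ₂ = 2.61333 − 3 ≈ -0.387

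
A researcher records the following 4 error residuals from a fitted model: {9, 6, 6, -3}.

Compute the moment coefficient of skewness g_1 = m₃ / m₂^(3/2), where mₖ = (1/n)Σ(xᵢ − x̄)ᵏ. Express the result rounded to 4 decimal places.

-0.8889

x̄ = (9 + 6 + 6 - 3) / 4 = 4.5000
deviations (xᵢ − x̄): 4.5000, 1.5000, 1.5000, -7.5000
Σ(xᵢ − x̄)² = 81.0000 ⇒ m₂ = 81.0000/4 = 20.25000
Σ(xᵢ − x̄)³ = -324.0000 ⇒ m₃ = -324.0000/4 = -81.00000
m₂^(3/2) = 20.25000^(1.5) = 91.12500
g_1 = m₃ / m₂^(3/2) = -81.00000 / 91.12500 ≈ -0.8889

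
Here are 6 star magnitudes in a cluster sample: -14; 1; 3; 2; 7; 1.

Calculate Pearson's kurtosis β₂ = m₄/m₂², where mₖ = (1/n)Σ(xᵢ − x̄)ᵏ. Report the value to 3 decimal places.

x̄ = 0.0000
Σ(xᵢ − x̄)² = 260.0000 ⇒ m₂ = 43.33333
Σ(xᵢ − x̄)⁴ = 40916.0000 ⇒ m₄ = 6819.33333
m₂² = 1877.77778
β₂ = m₄/m₂² = 6819.33333 / 1877.77778 ≈ 3.632

3.632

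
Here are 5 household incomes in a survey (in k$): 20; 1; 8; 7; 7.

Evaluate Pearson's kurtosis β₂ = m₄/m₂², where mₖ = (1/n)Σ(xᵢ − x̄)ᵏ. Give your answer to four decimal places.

x̄ = 8.6000
Σ(xᵢ − x̄)² = 193.2000 ⇒ m₂ = 38.64000
Σ(xᵢ − x̄)⁴ = 20239.0560 ⇒ m₄ = 4047.81120
m₂² = 1493.04960
β₂ = m₄/m₂² = 4047.81120 / 1493.04960 ≈ 2.7111

2.7111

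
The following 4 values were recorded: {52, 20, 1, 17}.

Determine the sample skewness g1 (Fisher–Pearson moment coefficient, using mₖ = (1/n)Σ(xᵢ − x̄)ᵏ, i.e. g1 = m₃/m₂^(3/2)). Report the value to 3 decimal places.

0.614

x̄ = (52 + 20 + 1 + 17) / 4 = 22.5000
deviations (xᵢ − x̄): 29.5000, -2.5000, -21.5000, -5.5000
Σ(xᵢ − x̄)² = 1369.0000 ⇒ m₂ = 1369.0000/4 = 342.25000
Σ(xᵢ − x̄)³ = 15552.0000 ⇒ m₃ = 15552.0000/4 = 3888.00000
m₂^(3/2) = 342.25000^(1.5) = 6331.62500
g1 = m₃ / m₂^(3/2) = 3888.00000 / 6331.62500 ≈ 0.614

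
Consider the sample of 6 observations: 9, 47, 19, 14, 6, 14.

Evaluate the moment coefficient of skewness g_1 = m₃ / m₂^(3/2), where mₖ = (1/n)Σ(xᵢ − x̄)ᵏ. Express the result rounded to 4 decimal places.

x̄ = (9 + 47 + 19 + 14 + 6 + 14) / 6 = 18.1667
deviations (xᵢ − x̄): -9.1667, 28.8333, 0.8333, -4.1667, -12.1667, -4.1667
Σ(xᵢ − x̄)² = 1098.8333 ⇒ m₂ = 1098.8333/6 = 183.13889
Σ(xᵢ − x̄)³ = 21255.5556 ⇒ m₃ = 21255.5556/6 = 3542.59259
m₂^(3/2) = 183.13889^(1.5) = 2478.39693
g_1 = m₃ / m₂^(3/2) = 3542.59259 / 2478.39693 ≈ 1.4294

1.4294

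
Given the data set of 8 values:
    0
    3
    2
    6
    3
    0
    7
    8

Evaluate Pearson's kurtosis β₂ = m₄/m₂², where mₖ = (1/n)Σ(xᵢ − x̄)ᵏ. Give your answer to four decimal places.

x̄ = 3.6250
Σ(xᵢ − x̄)² = 65.8750 ⇒ m₂ = 8.23438
Σ(xᵢ − x̄)⁴ = 880.5566 ⇒ m₄ = 110.06958
m₂² = 67.80493
β₂ = m₄/m₂² = 110.06958 / 67.80493 ≈ 1.6233

1.6233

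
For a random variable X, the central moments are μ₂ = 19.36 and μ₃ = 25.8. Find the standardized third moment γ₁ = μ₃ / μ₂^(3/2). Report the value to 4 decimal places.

σ = √μ₂ = √19.36 = 4.40000
σ³ = μ₂^(3/2) = 85.18400
γ₁ = μ₃/σ³ = 25.8 / 85.18400 ≈ 0.3029

0.3029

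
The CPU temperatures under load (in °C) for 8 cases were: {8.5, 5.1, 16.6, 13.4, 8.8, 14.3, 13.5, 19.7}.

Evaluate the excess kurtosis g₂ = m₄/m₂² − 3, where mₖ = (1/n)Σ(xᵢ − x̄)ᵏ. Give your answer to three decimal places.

x̄ = 12.4875
Σ(xᵢ − x̄)² = 158.1488 ⇒ m₂ = 19.76859
Σ(xᵢ − x̄)⁴ = 6420.8300 ⇒ m₄ = 802.60375
m₂² = 390.79730
g₂ = m₄/m₂² − 3 = 2.05376 − 3 ≈ -0.946

-0.946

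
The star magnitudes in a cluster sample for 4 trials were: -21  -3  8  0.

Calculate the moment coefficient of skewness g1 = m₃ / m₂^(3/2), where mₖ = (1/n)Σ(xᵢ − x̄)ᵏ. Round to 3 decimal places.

-0.654

x̄ = (-21 - 3 + 8 + 0) / 4 = -4.0000
deviations (xᵢ − x̄): -17.0000, 1.0000, 12.0000, 4.0000
Σ(xᵢ − x̄)² = 450.0000 ⇒ m₂ = 450.0000/4 = 112.50000
Σ(xᵢ − x̄)³ = -3120.0000 ⇒ m₃ = -3120.0000/4 = -780.00000
m₂^(3/2) = 112.50000^(1.5) = 1193.24269
g1 = m₃ / m₂^(3/2) = -780.00000 / 1193.24269 ≈ -0.654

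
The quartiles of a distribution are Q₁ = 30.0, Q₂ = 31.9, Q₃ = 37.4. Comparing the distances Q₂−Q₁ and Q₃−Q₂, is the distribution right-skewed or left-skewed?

Q₂ − Q₁ = 1.9;  Q₃ − Q₂ = 5.5
Q₃ − Q₂ > Q₂ − Q₁ ⇒ the upper half is more spread out ⇒ right-skewed.

right-skewed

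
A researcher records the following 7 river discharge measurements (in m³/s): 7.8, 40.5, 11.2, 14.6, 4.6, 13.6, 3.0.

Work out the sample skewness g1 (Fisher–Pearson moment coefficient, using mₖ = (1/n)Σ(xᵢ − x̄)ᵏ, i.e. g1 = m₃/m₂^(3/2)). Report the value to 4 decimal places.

x̄ = (7.8 + 40.5 + 11.2 + 14.6 + 4.6 + 13.6 + 3.0) / 7 = 13.6143
deviations (xᵢ − x̄): -5.8143, 26.8857, -2.4143, 0.9857, -9.0143, -0.0143, -10.6143
Σ(xᵢ − x̄)² = 957.3686 ⇒ m₂ = 957.3686/7 = 136.76694
Σ(xᵢ − x̄)³ = 17296.1269 ⇒ m₃ = 17296.1269/7 = 2470.87527
m₂^(3/2) = 136.76694^(1.5) = 1599.45376
g1 = m₃ / m₂^(3/2) = 2470.87527 / 1599.45376 ≈ 1.5448

1.5448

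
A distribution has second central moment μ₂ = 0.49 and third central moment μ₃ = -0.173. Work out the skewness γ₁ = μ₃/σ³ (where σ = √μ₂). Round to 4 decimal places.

-0.5044

σ = √μ₂ = √0.49 = 0.70000
σ³ = μ₂^(3/2) = 0.34300
γ₁ = μ₃/σ³ = -0.173 / 0.34300 ≈ -0.5044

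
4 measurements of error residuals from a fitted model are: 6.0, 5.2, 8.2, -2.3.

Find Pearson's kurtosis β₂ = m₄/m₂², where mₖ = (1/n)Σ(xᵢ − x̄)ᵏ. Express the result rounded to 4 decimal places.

2.1688

x̄ = 4.2750
Σ(xᵢ − x̄)² = 62.4675 ⇒ m₂ = 15.61687
Σ(xᵢ − x̄)⁴ = 2115.8067 ⇒ m₄ = 528.95166
m₂² = 243.88678
β₂ = m₄/m₂² = 528.95166 / 243.88678 ≈ 2.1688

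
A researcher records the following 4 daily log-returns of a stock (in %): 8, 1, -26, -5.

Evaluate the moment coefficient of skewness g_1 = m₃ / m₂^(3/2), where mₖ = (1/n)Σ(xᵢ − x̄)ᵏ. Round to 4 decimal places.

-0.7179

x̄ = (8 + 1 - 26 - 5) / 4 = -5.5000
deviations (xᵢ − x̄): 13.5000, 6.5000, -20.5000, 0.5000
Σ(xᵢ − x̄)² = 645.0000 ⇒ m₂ = 645.0000/4 = 161.25000
Σ(xᵢ − x̄)³ = -5880.0000 ⇒ m₃ = -5880.0000/4 = -1470.00000
m₂^(3/2) = 161.25000^(1.5) = 2047.62105
g_1 = m₃ / m₂^(3/2) = -1470.00000 / 2047.62105 ≈ -0.7179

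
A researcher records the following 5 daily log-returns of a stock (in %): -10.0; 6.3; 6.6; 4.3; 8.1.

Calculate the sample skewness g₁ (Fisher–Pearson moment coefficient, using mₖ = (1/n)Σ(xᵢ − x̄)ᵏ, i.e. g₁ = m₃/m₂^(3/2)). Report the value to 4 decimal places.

x̄ = (-10.0 + 6.3 + 6.6 + 4.3 + 8.1) / 5 = 3.0600
deviations (xᵢ − x̄): -13.0600, 3.2400, 3.5400, 1.2400, 5.0400
Σ(xᵢ − x̄)² = 220.5320 ⇒ m₂ = 220.5320/5 = 44.10640
Σ(xᵢ − x̄)³ = -2019.2558 ⇒ m₃ = -2019.2558/5 = -403.85117
m₂^(3/2) = 44.10640^(1.5) = 292.92229
g₁ = m₃ / m₂^(3/2) = -403.85117 / 292.92229 ≈ -1.3787

-1.3787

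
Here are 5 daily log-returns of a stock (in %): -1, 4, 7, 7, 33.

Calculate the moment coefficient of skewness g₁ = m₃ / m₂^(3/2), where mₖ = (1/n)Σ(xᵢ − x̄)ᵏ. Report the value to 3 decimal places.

1.265

x̄ = (-1 + 4 + 7 + 7 + 33) / 5 = 10.0000
deviations (xᵢ − x̄): -11.0000, -6.0000, -3.0000, -3.0000, 23.0000
Σ(xᵢ − x̄)² = 704.0000 ⇒ m₂ = 704.0000/5 = 140.80000
Σ(xᵢ − x̄)³ = 10566.0000 ⇒ m₃ = 10566.0000/5 = 2113.20000
m₂^(3/2) = 140.80000^(1.5) = 1670.72120
g₁ = m₃ / m₂^(3/2) = 2113.20000 / 1670.72120 ≈ 1.265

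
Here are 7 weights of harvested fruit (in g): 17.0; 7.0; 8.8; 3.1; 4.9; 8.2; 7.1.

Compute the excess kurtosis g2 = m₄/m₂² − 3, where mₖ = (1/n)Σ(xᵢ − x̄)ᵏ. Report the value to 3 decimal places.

0.674

x̄ = 8.0143
Σ(xᵢ − x̄)² = 117.1086 ⇒ m₂ = 16.72980
Σ(xᵢ − x̄)⁴ = 7198.8800 ⇒ m₄ = 1028.41143
m₂² = 279.88607
g2 = m₄/m₂² − 3 = 3.67439 − 3 ≈ 0.674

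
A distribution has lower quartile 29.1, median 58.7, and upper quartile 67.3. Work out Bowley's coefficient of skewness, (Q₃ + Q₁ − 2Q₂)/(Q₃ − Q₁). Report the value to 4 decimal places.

-0.5497

numerator: Q₃ + Q₁ − 2Q₂ = 67.3 + 29.1 − 2×58.7 = -21.0000
denominator: Q₃ − Q₁ = 67.3 − 29.1 = 38.2000
Bowley skewness = -21.0000 / 38.2000 ≈ -0.5497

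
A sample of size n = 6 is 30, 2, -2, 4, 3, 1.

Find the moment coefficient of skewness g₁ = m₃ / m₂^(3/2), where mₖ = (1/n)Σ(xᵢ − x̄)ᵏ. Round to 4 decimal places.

x̄ = (30 + 2 - 2 + 4 + 3 + 1) / 6 = 6.3333
deviations (xᵢ − x̄): 23.6667, -4.3333, -8.3333, -2.3333, -3.3333, -5.3333
Σ(xᵢ − x̄)² = 693.3333 ⇒ m₂ = 693.3333/6 = 115.55556
Σ(xᵢ − x̄)³ = 12394.4444 ⇒ m₃ = 12394.4444/6 = 2065.74074
m₂^(3/2) = 115.55556^(1.5) = 1242.18490
g₁ = m₃ / m₂^(3/2) = 2065.74074 / 1242.18490 ≈ 1.6630

1.6630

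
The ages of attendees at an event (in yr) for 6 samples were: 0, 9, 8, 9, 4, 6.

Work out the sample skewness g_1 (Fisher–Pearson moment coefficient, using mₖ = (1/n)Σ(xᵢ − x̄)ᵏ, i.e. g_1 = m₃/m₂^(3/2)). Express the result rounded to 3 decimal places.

x̄ = (0 + 9 + 8 + 9 + 4 + 6) / 6 = 6.0000
deviations (xᵢ − x̄): -6.0000, 3.0000, 2.0000, 3.0000, -2.0000, 0.0000
Σ(xᵢ − x̄)² = 62.0000 ⇒ m₂ = 62.0000/6 = 10.33333
Σ(xᵢ − x̄)³ = -162.0000 ⇒ m₃ = -162.0000/6 = -27.00000
m₂^(3/2) = 10.33333^(1.5) = 33.21702
g_1 = m₃ / m₂^(3/2) = -27.00000 / 33.21702 ≈ -0.813

-0.813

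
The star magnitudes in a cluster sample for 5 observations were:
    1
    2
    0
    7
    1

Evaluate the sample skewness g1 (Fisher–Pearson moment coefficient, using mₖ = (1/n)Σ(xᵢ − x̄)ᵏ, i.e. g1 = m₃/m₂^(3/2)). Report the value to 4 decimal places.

x̄ = (1 + 2 + 0 + 7 + 1) / 5 = 2.2000
deviations (xᵢ − x̄): -1.2000, -0.2000, -2.2000, 4.8000, -1.2000
Σ(xᵢ − x̄)² = 30.8000 ⇒ m₂ = 30.8000/5 = 6.16000
Σ(xᵢ − x̄)³ = 96.4800 ⇒ m₃ = 96.4800/5 = 19.29600
m₂^(3/2) = 6.16000^(1.5) = 15.28872
g1 = m₃ / m₂^(3/2) = 19.29600 / 15.28872 ≈ 1.2621

1.2621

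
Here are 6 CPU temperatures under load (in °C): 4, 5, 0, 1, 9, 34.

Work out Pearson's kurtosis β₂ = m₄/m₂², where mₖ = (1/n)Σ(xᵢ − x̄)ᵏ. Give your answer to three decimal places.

3.758

x̄ = 8.8333
Σ(xᵢ − x̄)² = 810.8333 ⇒ m₂ = 135.13889
Σ(xᵢ − x̄)⁴ = 411761.4861 ⇒ m₄ = 68626.91435
m₂² = 18262.51929
β₂ = m₄/m₂² = 68626.91435 / 18262.51929 ≈ 3.758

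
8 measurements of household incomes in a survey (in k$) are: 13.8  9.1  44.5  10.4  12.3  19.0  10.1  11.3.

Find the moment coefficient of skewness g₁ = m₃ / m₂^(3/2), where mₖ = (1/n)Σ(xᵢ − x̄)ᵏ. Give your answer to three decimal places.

1.987

x̄ = (13.8 + 9.1 + 44.5 + 10.4 + 12.3 + 19.0 + 10.1 + 11.3) / 8 = 16.3125
deviations (xᵢ − x̄): -2.5125, -7.2125, 28.1875, -5.9125, -4.0125, 2.6875, -6.2125, -5.0125
Σ(xᵢ − x̄)² = 974.8688 ⇒ m₂ = 974.8688/8 = 121.85859
Σ(xᵢ − x̄)³ = 21387.3134 ⇒ m₃ = 21387.3134/8 = 2673.41418
m₂^(3/2) = 121.85859^(1.5) = 1345.19190
g₁ = m₃ / m₂^(3/2) = 2673.41418 / 1345.19190 ≈ 1.987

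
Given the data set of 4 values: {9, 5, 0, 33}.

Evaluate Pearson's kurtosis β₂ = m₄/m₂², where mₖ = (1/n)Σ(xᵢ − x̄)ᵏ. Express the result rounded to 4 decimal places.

2.1795

x̄ = 11.7500
Σ(xᵢ − x̄)² = 642.7500 ⇒ m₂ = 160.68750
Σ(xᵢ − x̄)⁴ = 225103.0781 ⇒ m₄ = 56275.76953
m₂² = 25820.47266
β₂ = m₄/m₂² = 56275.76953 / 25820.47266 ≈ 2.1795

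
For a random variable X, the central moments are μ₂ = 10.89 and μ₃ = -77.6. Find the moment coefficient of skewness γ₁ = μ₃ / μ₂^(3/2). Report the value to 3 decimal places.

-2.159

σ = √μ₂ = √10.89 = 3.30000
σ³ = μ₂^(3/2) = 35.93700
γ₁ = μ₃/σ³ = -77.6 / 35.93700 ≈ -2.159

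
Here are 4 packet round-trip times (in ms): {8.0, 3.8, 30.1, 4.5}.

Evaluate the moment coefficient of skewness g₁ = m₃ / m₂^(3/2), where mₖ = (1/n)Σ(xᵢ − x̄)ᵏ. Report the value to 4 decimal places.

x̄ = (8.0 + 3.8 + 30.1 + 4.5) / 4 = 11.6000
deviations (xᵢ − x̄): -3.6000, -7.8000, 18.5000, -7.1000
Σ(xᵢ − x̄)² = 466.4600 ⇒ m₂ = 466.4600/4 = 116.61500
Σ(xᵢ − x̄)³ = 5452.5060 ⇒ m₃ = 5452.5060/4 = 1363.12650
m₂^(3/2) = 116.61500^(1.5) = 1259.30702
g₁ = m₃ / m₂^(3/2) = 1363.12650 / 1259.30702 ≈ 1.0824

1.0824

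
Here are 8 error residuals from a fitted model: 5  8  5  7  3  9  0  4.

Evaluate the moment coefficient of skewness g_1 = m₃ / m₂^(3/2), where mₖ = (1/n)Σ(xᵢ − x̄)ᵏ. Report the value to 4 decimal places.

x̄ = (5 + 8 + 5 + 7 + 3 + 9 + 0 + 4) / 8 = 5.1250
deviations (xᵢ − x̄): -0.1250, 2.8750, -0.1250, 1.8750, -2.1250, 3.8750, -5.1250, -1.1250
Σ(xᵢ − x̄)² = 58.8750 ⇒ m₂ = 58.8750/8 = 7.35938
Σ(xᵢ − x̄)³ = -57.0938 ⇒ m₃ = -57.0938/8 = -7.13672
m₂^(3/2) = 7.35938^(1.5) = 19.96464
g_1 = m₃ / m₂^(3/2) = -7.13672 / 19.96464 ≈ -0.3575

-0.3575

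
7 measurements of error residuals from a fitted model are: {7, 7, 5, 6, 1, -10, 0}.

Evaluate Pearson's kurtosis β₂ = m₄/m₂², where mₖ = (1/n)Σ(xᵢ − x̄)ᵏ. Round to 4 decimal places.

3.3717

x̄ = 2.2857
Σ(xᵢ − x̄)² = 223.4286 ⇒ m₂ = 31.91837
Σ(xᵢ − x̄)⁴ = 24045.0029 ⇒ m₄ = 3435.00042
m₂² = 1018.78217
β₂ = m₄/m₂² = 3435.00042 / 1018.78217 ≈ 3.3717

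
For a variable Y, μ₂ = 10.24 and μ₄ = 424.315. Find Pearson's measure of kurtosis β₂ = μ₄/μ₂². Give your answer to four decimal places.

μ₂² = 10.24² = 104.85760
μ₄/μ₂² = 424.315 / 104.85760 = 4.04658
β₂ ≈ 4.0466

4.0466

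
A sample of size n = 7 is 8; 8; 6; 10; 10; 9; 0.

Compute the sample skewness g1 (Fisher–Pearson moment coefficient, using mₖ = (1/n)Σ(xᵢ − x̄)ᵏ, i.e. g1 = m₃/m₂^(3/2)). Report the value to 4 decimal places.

-1.4427

x̄ = (8 + 8 + 6 + 10 + 10 + 9 + 0) / 7 = 7.2857
deviations (xᵢ − x̄): 0.7143, 0.7143, -1.2857, 2.7143, 2.7143, 1.7143, -7.2857
Σ(xᵢ − x̄)² = 73.4286 ⇒ m₂ = 73.4286/7 = 10.48980
Σ(xᵢ − x̄)³ = -343.1020 ⇒ m₃ = -343.1020/7 = -49.01458
m₂^(3/2) = 10.48980^(1.5) = 33.97430
g1 = m₃ / m₂^(3/2) = -49.01458 / 33.97430 ≈ -1.4427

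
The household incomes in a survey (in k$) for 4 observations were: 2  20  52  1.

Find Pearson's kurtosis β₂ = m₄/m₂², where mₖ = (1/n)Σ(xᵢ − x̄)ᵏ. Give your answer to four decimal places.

x̄ = 18.7500
Σ(xᵢ − x̄)² = 1702.7500 ⇒ m₂ = 425.68750
Σ(xᵢ − x̄)⁴ = 1400250.5781 ⇒ m₄ = 350062.64453
m₂² = 181209.84766
β₂ = m₄/m₂² = 350062.64453 / 181209.84766 ≈ 1.9318

1.9318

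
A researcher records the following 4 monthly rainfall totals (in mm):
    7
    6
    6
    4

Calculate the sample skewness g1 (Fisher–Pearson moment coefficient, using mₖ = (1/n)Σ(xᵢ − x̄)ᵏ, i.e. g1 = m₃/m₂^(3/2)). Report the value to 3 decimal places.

x̄ = (7 + 6 + 6 + 4) / 4 = 5.7500
deviations (xᵢ − x̄): 1.2500, 0.2500, 0.2500, -1.7500
Σ(xᵢ − x̄)² = 4.7500 ⇒ m₂ = 4.7500/4 = 1.18750
Σ(xᵢ − x̄)³ = -3.3750 ⇒ m₃ = -3.3750/4 = -0.84375
m₂^(3/2) = 1.18750^(1.5) = 1.29405
g1 = m₃ / m₂^(3/2) = -0.84375 / 1.29405 ≈ -0.652

-0.652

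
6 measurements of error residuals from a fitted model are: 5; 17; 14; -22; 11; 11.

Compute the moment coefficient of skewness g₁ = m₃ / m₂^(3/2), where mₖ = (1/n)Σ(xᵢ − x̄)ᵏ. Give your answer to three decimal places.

-1.493

x̄ = (5 + 17 + 14 - 22 + 11 + 11) / 6 = 6.0000
deviations (xᵢ − x̄): -1.0000, 11.0000, 8.0000, -28.0000, 5.0000, 5.0000
Σ(xᵢ − x̄)² = 1020.0000 ⇒ m₂ = 1020.0000/6 = 170.00000
Σ(xᵢ − x̄)³ = -19860.0000 ⇒ m₃ = -19860.0000/6 = -3310.00000
m₂^(3/2) = 170.00000^(1.5) = 2216.52882
g₁ = m₃ / m₂^(3/2) = -3310.00000 / 2216.52882 ≈ -1.493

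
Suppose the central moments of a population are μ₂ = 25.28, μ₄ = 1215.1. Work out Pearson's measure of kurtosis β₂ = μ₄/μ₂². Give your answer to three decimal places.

μ₂² = 25.28² = 639.07840
μ₄/μ₂² = 1215.1 / 639.07840 = 1.90133
β₂ ≈ 1.901

1.901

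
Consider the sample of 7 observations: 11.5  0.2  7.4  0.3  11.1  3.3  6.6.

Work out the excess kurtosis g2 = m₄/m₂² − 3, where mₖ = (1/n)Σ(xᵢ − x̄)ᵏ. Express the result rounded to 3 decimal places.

x̄ = 5.7714
Σ(xᵢ − x̄)² = 131.6343 ⇒ m₂ = 18.80490
Σ(xᵢ − x̄)⁴ = 3787.6664 ⇒ m₄ = 541.09520
m₂² = 353.62419
g2 = m₄/m₂² − 3 = 1.53014 − 3 ≈ -1.470

-1.470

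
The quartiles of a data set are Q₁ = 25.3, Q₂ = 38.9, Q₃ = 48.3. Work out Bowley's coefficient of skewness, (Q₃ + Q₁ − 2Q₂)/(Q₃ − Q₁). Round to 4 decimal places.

numerator: Q₃ + Q₁ − 2Q₂ = 48.3 + 25.3 − 2×38.9 = -4.2000
denominator: Q₃ − Q₁ = 48.3 − 25.3 = 23.0000
Bowley skewness = -4.2000 / 23.0000 ≈ -0.1826

-0.1826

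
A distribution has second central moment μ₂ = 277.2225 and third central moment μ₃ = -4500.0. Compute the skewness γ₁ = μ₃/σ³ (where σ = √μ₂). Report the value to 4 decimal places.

-0.9749

σ = √μ₂ = √277.2225 = 16.65000
σ³ = μ₂^(3/2) = 4615.75463
γ₁ = μ₃/σ³ = -4500.0 / 4615.75463 ≈ -0.9749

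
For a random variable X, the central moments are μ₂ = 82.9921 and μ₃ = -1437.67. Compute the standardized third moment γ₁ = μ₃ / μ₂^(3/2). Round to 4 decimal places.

σ = √μ₂ = √82.9921 = 9.11000
σ³ = μ₂^(3/2) = 756.05803
γ₁ = μ₃/σ³ = -1437.67 / 756.05803 ≈ -1.9015

-1.9015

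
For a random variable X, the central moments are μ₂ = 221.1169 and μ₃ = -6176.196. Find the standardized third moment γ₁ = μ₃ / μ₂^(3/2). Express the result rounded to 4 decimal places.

σ = √μ₂ = √221.1169 = 14.87000
σ³ = μ₂^(3/2) = 3288.00830
γ₁ = μ₃/σ³ = -6176.196 / 3288.00830 ≈ -1.8784

-1.8784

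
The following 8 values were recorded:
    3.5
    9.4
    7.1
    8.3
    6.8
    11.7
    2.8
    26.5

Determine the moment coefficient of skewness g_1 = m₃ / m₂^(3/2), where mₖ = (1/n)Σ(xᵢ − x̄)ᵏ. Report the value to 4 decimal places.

1.6048

x̄ = (3.5 + 9.4 + 7.1 + 8.3 + 6.8 + 11.7 + 2.8 + 26.5) / 8 = 9.5125
deviations (xᵢ − x̄): -6.0125, -0.1125, -2.4125, -1.2125, -2.7125, 2.1875, -6.7125, 16.9875
Σ(xᵢ − x̄)² = 389.2288 ⇒ m₂ = 389.2288/8 = 48.65359
Σ(xᵢ − x̄)³ = 4357.0529 ⇒ m₃ = 4357.0529/8 = 544.63161
m₂^(3/2) = 48.65359^(1.5) = 339.36917
g_1 = m₃ / m₂^(3/2) = 544.63161 / 339.36917 ≈ 1.6048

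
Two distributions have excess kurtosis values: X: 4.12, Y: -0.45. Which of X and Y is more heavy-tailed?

X

Higher excess kurtosis ⇒ heavier tails relative to the normal distribution.
4.12 vs -0.45: the larger is 4.12, so X has heavier tails. (X is leptokurtic — heavier-than-normal tails; the other is platykurtic.)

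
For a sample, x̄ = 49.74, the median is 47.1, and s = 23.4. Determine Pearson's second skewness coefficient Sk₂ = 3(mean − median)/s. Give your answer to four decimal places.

Sk₂ = 3(49.74 − 47.1) / 23.4 = 3 × 2.6400 / 23.4
    = 7.9200 / 23.4 ≈ 0.3385

0.3385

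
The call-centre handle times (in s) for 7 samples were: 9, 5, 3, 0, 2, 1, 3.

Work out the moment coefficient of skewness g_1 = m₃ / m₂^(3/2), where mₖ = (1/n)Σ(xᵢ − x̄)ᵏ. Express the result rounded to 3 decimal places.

x̄ = (9 + 5 + 3 + 0 + 2 + 1 + 3) / 7 = 3.2857
deviations (xᵢ − x̄): 5.7143, 1.7143, -0.2857, -3.2857, -1.2857, -2.2857, -0.2857
Σ(xᵢ − x̄)² = 53.4286 ⇒ m₂ = 53.4286/7 = 7.63265
Σ(xᵢ − x̄)³ = 142.0408 ⇒ m₃ = 142.0408/7 = 20.29155
m₂^(3/2) = 7.63265^(1.5) = 21.08693
g_1 = m₃ / m₂^(3/2) = 20.29155 / 21.08693 ≈ 0.962

0.962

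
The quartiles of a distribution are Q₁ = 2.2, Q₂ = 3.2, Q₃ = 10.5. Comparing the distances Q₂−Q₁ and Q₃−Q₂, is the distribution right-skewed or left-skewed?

right-skewed

Q₂ − Q₁ = 1.0;  Q₃ − Q₂ = 7.3
Q₃ − Q₂ > Q₂ − Q₁ ⇒ the upper half is more spread out ⇒ right-skewed.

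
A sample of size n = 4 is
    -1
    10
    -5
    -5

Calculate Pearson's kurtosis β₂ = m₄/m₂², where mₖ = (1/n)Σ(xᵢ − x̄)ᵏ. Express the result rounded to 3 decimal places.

2.122

x̄ = -0.2500
Σ(xᵢ − x̄)² = 150.7500 ⇒ m₂ = 37.68750
Σ(xᵢ − x̄)⁴ = 12056.5781 ⇒ m₄ = 3014.14453
m₂² = 1420.34766
β₂ = m₄/m₂² = 3014.14453 / 1420.34766 ≈ 2.122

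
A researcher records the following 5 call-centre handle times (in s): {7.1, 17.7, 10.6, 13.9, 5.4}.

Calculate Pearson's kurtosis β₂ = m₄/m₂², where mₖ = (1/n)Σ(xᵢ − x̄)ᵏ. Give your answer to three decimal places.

x̄ = 10.9400
Σ(xᵢ − x̄)² = 100.0120 ⇒ m₂ = 20.00240
Σ(xᵢ − x̄)⁴ = 3324.4567 ⇒ m₄ = 664.89133
m₂² = 400.09601
β₂ = m₄/m₂² = 664.89133 / 400.09601 ≈ 1.662

1.662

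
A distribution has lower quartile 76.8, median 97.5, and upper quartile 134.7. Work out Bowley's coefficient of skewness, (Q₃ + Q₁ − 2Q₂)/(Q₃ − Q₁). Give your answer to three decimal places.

numerator: Q₃ + Q₁ − 2Q₂ = 134.7 + 76.8 − 2×97.5 = 16.5000
denominator: Q₃ − Q₁ = 134.7 − 76.8 = 57.9000
Bowley skewness = 16.5000 / 57.9000 ≈ 0.285

0.285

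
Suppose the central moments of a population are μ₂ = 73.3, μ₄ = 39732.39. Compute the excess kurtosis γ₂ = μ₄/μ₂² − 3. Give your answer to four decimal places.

4.3950

μ₂² = 73.3² = 5372.89000
μ₄/μ₂² = 39732.39 / 5372.89000 = 7.39498
γ₂ = 7.39498 − 3 ≈ 4.3950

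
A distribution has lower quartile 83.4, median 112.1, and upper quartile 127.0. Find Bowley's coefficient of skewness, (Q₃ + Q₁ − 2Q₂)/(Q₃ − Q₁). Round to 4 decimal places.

-0.3165

numerator: Q₃ + Q₁ − 2Q₂ = 127.0 + 83.4 − 2×112.1 = -13.8000
denominator: Q₃ − Q₁ = 127.0 − 83.4 = 43.6000
Bowley skewness = -13.8000 / 43.6000 ≈ -0.3165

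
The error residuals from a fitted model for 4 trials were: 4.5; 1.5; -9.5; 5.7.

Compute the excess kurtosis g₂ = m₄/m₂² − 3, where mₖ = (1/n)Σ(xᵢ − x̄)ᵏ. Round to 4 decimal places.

x̄ = 0.5500
Σ(xᵢ − x̄)² = 144.0300 ⇒ m₂ = 36.00750
Σ(xᵢ − x̄)⁴ = 11149.2005 ⇒ m₄ = 2787.30013
m₂² = 1296.54006
g₂ = m₄/m₂² − 3 = 2.14980 − 3 ≈ -0.8502

-0.8502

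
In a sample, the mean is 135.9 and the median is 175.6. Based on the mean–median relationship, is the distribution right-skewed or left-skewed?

mean − median = 135.9 − 175.6 = -39.7
mean < median ⇒ the longer tail is on the left ⇒ left-skewed (negatively skewed).

left-skewed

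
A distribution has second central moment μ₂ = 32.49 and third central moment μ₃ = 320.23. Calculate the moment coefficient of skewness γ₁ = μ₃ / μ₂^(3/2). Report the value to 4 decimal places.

σ = √μ₂ = √32.49 = 5.70000
σ³ = μ₂^(3/2) = 185.19300
γ₁ = μ₃/σ³ = 320.23 / 185.19300 ≈ 1.7292

1.7292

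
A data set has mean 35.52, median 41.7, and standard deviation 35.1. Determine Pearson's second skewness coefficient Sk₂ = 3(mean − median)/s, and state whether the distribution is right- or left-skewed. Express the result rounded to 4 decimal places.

Sk₂ = 3(35.52 − 41.7) / 35.1 = 3 × -6.1800 / 35.1
    = -18.5400 / 35.1 ≈ -0.5282
Sk₂ < 0 ⇒ mean < median ⇒ left-skewed (negative skew).

-0.5282, left-skewed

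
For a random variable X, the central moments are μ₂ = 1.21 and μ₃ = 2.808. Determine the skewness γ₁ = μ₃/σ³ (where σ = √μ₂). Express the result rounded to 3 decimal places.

σ = √μ₂ = √1.21 = 1.10000
σ³ = μ₂^(3/2) = 1.33100
γ₁ = μ₃/σ³ = 2.808 / 1.33100 ≈ 2.110

2.110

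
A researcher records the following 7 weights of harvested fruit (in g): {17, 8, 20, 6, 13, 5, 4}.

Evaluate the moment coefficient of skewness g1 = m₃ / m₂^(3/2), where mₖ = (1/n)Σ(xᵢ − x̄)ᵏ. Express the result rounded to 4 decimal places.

x̄ = (17 + 8 + 20 + 6 + 13 + 5 + 4) / 7 = 10.4286
deviations (xᵢ − x̄): 6.5714, -2.4286, 9.5714, -4.4286, 2.5714, -5.4286, -6.4286
Σ(xᵢ − x̄)² = 237.7143 ⇒ m₂ = 237.7143/7 = 33.95918
Σ(xᵢ − x̄)³ = 650.8163 ⇒ m₃ = 650.8163/7 = 92.97376
m₂^(3/2) = 33.95918^(1.5) = 197.89547
g1 = m₃ / m₂^(3/2) = 92.97376 / 197.89547 ≈ 0.4698

0.4698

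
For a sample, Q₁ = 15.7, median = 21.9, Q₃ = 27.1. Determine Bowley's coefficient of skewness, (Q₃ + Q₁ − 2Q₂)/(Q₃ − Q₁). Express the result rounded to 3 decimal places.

numerator: Q₃ + Q₁ − 2Q₂ = 27.1 + 15.7 − 2×21.9 = -1.0000
denominator: Q₃ − Q₁ = 27.1 − 15.7 = 11.4000
Bowley skewness = -1.0000 / 11.4000 ≈ -0.088

-0.088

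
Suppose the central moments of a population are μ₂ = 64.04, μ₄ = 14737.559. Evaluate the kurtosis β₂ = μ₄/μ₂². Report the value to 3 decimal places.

μ₂² = 64.04² = 4101.12160
μ₄/μ₂² = 14737.559 / 4101.12160 = 3.59354
β₂ ≈ 3.594

3.594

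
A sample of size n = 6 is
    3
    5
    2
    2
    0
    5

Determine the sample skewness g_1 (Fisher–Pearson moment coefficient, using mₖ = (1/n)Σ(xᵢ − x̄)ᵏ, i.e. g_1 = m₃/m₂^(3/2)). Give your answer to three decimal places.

x̄ = (3 + 5 + 2 + 2 + 0 + 5) / 6 = 2.8333
deviations (xᵢ − x̄): 0.1667, 2.1667, -0.8333, -0.8333, -2.8333, 2.1667
Σ(xᵢ − x̄)² = 18.8333 ⇒ m₂ = 18.8333/6 = 3.13889
Σ(xᵢ − x̄)³ = -3.5556 ⇒ m₃ = -3.5556/6 = -0.59259
m₂^(3/2) = 3.13889^(1.5) = 5.56114
g_1 = m₃ / m₂^(3/2) = -0.59259 / 5.56114 ≈ -0.107

-0.107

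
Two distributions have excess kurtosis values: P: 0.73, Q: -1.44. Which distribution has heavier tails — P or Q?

P

Higher excess kurtosis ⇒ heavier tails relative to the normal distribution.
0.73 vs -1.44: the larger is 0.73, so P has heavier tails. (P is leptokurtic — heavier-than-normal tails; the other is platykurtic.)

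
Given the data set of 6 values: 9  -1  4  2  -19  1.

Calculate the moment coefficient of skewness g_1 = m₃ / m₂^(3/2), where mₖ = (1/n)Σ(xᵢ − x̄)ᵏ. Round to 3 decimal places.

-1.269

x̄ = (9 - 1 + 4 + 2 - 19 + 1) / 6 = -0.6667
deviations (xᵢ − x̄): 9.6667, -0.3333, 4.6667, 2.6667, -18.3333, 1.6667
Σ(xᵢ − x̄)² = 461.3333 ⇒ m₂ = 461.3333/6 = 76.88889
Σ(xᵢ − x̄)³ = -5133.5556 ⇒ m₃ = -5133.5556/6 = -855.59259
m₂^(3/2) = 76.88889^(1.5) = 674.21029
g_1 = m₃ / m₂^(3/2) = -855.59259 / 674.21029 ≈ -1.269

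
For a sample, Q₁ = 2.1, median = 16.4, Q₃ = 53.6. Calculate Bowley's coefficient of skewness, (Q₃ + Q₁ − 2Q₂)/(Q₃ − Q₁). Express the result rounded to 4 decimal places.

0.4447

numerator: Q₃ + Q₁ − 2Q₂ = 53.6 + 2.1 − 2×16.4 = 22.9000
denominator: Q₃ − Q₁ = 53.6 − 2.1 = 51.5000
Bowley skewness = 22.9000 / 51.5000 ≈ 0.4447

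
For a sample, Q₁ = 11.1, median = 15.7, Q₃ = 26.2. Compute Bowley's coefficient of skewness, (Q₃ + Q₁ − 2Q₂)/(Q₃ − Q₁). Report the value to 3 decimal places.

numerator: Q₃ + Q₁ − 2Q₂ = 26.2 + 11.1 − 2×15.7 = 5.9000
denominator: Q₃ − Q₁ = 26.2 − 11.1 = 15.1000
Bowley skewness = 5.9000 / 15.1000 ≈ 0.391

0.391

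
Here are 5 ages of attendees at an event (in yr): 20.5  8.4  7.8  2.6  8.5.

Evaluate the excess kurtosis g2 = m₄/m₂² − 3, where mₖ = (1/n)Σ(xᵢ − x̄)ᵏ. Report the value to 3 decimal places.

-0.235

x̄ = 9.5600
Σ(xᵢ − x̄)² = 173.6920 ⇒ m₂ = 34.73840
Σ(xᵢ − x̄)⁴ = 16683.4210 ⇒ m₄ = 3336.68419
m₂² = 1206.75643
g2 = m₄/m₂² − 3 = 2.76500 − 3 ≈ -0.235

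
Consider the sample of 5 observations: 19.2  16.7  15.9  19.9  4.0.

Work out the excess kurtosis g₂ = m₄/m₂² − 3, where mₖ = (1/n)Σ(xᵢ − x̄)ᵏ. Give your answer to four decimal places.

-0.0709

x̄ = 15.1400
Σ(xᵢ − x̄)² = 166.2520 ⇒ m₂ = 33.25040
Σ(xᵢ − x̄)⁴ = 16192.0427 ⇒ m₄ = 3238.40853
m₂² = 1105.58910
g₂ = m₄/m₂² − 3 = 2.92912 − 3 ≈ -0.0709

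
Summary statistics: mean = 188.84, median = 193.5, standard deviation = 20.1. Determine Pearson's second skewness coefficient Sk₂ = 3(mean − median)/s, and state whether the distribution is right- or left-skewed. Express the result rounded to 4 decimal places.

-0.6955, left-skewed

Sk₂ = 3(188.84 − 193.5) / 20.1 = 3 × -4.6600 / 20.1
    = -13.9800 / 20.1 ≈ -0.6955
Sk₂ < 0 ⇒ mean < median ⇒ left-skewed (negative skew).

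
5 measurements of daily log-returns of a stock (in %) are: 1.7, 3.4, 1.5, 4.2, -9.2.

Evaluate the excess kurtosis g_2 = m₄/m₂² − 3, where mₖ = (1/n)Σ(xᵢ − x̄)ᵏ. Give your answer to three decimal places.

x̄ = 0.3200
Σ(xᵢ − x̄)² = 118.4680 ⇒ m₂ = 23.69360
Σ(xᵢ − x̄)⁴ = 8536.0617 ⇒ m₄ = 1707.21233
m₂² = 561.38668
g_2 = m₄/m₂² − 3 = 3.04106 − 3 ≈ 0.041

0.041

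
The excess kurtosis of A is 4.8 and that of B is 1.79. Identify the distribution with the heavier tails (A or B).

Higher excess kurtosis ⇒ heavier tails relative to the normal distribution.
4.8 vs 1.79: the larger is 4.8, so A has heavier tails.

A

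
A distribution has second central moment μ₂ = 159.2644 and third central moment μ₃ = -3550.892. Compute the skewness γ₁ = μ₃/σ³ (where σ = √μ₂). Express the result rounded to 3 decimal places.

σ = √μ₂ = √159.2644 = 12.62000
σ³ = μ₂^(3/2) = 2009.91673
γ₁ = μ₃/σ³ = -3550.892 / 2009.91673 ≈ -1.767

-1.767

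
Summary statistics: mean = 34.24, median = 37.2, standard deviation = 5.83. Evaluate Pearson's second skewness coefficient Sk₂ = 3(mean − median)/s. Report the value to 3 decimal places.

-1.523

Sk₂ = 3(34.24 − 37.2) / 5.83 = 3 × -2.9600 / 5.83
    = -8.8800 / 5.83 ≈ -1.523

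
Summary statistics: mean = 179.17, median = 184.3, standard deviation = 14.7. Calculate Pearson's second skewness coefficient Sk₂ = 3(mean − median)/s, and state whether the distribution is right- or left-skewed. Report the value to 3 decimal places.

-1.047, left-skewed

Sk₂ = 3(179.17 − 184.3) / 14.7 = 3 × -5.1300 / 14.7
    = -15.3900 / 14.7 ≈ -1.047
Sk₂ < 0 ⇒ mean < median ⇒ left-skewed (negative skew).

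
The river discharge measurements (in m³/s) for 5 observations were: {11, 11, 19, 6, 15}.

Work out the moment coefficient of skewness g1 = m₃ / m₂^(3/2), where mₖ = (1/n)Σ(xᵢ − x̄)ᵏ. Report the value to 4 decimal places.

x̄ = (11 + 11 + 19 + 6 + 15) / 5 = 12.4000
deviations (xᵢ − x̄): -1.4000, -1.4000, 6.6000, -6.4000, 2.6000
Σ(xᵢ − x̄)² = 95.2000 ⇒ m₂ = 95.2000/5 = 19.04000
Σ(xᵢ − x̄)³ = 37.4400 ⇒ m₃ = 37.4400/5 = 7.48800
m₂^(3/2) = 19.04000^(1.5) = 83.08075
g1 = m₃ / m₂^(3/2) = 7.48800 / 83.08075 ≈ 0.0901

0.0901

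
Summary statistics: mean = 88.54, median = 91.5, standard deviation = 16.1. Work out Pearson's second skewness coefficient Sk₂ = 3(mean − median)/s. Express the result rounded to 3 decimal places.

Sk₂ = 3(88.54 − 91.5) / 16.1 = 3 × -2.9600 / 16.1
    = -8.8800 / 16.1 ≈ -0.552

-0.552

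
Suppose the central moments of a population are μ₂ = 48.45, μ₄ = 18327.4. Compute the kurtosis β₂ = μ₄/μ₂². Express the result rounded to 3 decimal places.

μ₂² = 48.45² = 2347.40250
μ₄/μ₂² = 18327.4 / 2347.40250 = 7.80752
β₂ ≈ 7.808

7.808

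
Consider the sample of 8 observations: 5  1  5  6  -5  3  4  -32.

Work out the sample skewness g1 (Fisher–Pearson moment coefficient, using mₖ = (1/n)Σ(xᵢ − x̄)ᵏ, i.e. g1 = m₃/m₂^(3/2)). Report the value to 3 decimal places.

-1.966

x̄ = (5 + 1 + 5 + 6 - 5 + 3 + 4 - 32) / 8 = -1.6250
deviations (xᵢ − x̄): 6.6250, 2.6250, 6.6250, 7.6250, -3.3750, 4.6250, 5.6250, -30.3750
Σ(xᵢ − x̄)² = 1139.8750 ⇒ m₂ = 1139.8750/8 = 142.48438
Σ(xᵢ − x̄)³ = -26743.7813 ⇒ m₃ = -26743.7813/8 = -3342.97266
m₂^(3/2) = 142.48438^(1.5) = 1700.79066
g1 = m₃ / m₂^(3/2) = -3342.97266 / 1700.79066 ≈ -1.966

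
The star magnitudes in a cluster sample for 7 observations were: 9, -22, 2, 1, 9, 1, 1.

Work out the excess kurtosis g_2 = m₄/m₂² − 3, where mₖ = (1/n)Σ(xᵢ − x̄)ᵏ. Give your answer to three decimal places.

1.151

x̄ = 0.1429
Σ(xᵢ − x̄)² = 652.8571 ⇒ m₂ = 93.26531
Σ(xᵢ − x̄)⁴ = 252722.0933 ⇒ m₄ = 36103.15618
m₂² = 8698.41733
g_2 = m₄/m₂² − 3 = 4.15054 − 3 ≈ 1.151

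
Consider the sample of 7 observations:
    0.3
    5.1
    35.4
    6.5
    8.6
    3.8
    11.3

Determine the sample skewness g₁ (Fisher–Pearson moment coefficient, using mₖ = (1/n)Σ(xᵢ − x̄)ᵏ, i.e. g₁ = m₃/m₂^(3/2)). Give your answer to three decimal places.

x̄ = (0.3 + 5.1 + 35.4 + 6.5 + 8.6 + 3.8 + 11.3) / 7 = 10.1429
deviations (xᵢ − x̄): -9.8429, -5.0429, 25.2571, -3.6429, -1.5429, -6.3429, 1.1571
Σ(xᵢ − x̄)² = 817.4571 ⇒ m₂ = 817.4571/7 = 116.77959
Σ(xᵢ − x̄)³ = 14724.6328 ⇒ m₃ = 14724.6328/7 = 2103.51897
m₂^(3/2) = 116.77959^(1.5) = 1261.97406
g₁ = m₃ / m₂^(3/2) = 2103.51897 / 1261.97406 ≈ 1.667

1.667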